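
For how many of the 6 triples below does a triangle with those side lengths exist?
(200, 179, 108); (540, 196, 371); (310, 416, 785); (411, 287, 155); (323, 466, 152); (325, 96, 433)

(108,179,200): 108+179 > 200 → valid
(196,371,540): 196+371 > 540 → valid
(310,416,785): 310+416 ≤ 785 → not valid
(155,287,411): 155+287 > 411 → valid
(152,323,466): 152+323 > 466 → valid
(96,325,433): 96+325 ≤ 433 → not valid
4 of the 6 triples form a triangle.

4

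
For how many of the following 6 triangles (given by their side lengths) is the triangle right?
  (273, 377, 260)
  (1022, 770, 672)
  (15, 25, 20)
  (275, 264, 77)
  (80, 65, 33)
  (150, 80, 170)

(273,377,260): 260²+273² = 142129 = 377² → right
(1022,770,672): 672²+770² = 1044484 = 1022² → right
(15,25,20): 15²+20² = 625 = 25² → right
(275,264,77): 77²+264² = 75625 = 275² → right
(80,65,33): 33²+65² = 5314 < 6400 = 80² → obtuse
(150,80,170): 80²+150² = 28900 = 170² → right
5 of the 6 are right.

5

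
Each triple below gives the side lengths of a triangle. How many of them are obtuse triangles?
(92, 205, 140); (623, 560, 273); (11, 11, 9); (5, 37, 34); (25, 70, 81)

3

(92,205,140): 92²+140² = 28064 < 42025 = 205² → obtuse
(623,560,273): 273²+560² = 388129 = 623² → right
(11,11,9): 9²+11² = 202 > 121 = 11² → acute
(5,37,34): 5²+34² = 1181 < 1369 = 37² → obtuse
(25,70,81): 25²+70² = 5525 < 6561 = 81² → obtuse
3 of the 5 are obtuse.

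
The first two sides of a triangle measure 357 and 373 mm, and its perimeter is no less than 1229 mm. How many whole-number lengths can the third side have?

231

Triangle inequality: 16 < x < 730. Perimeter ≥ 1229 gives x ≥ 1229 − 357 − 373 = 499.
So 499 ≤ x < 730; integers 499 through 729: 231 values.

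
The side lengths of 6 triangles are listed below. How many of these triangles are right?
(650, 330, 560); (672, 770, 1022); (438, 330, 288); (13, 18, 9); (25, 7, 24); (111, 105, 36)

5

(650,330,560): 330²+560² = 422500 = 650² → right
(672,770,1022): 672²+770² = 1044484 = 1022² → right
(438,330,288): 288²+330² = 191844 = 438² → right
(13,18,9): 9²+13² = 250 < 324 = 18² → obtuse
(25,7,24): 7²+24² = 625 = 25² → right
(111,105,36): 36²+105² = 12321 = 111² → right
5 of the 6 are right.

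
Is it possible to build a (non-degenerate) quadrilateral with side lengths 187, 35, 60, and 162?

A quadrilateral exists iff every side is shorter than the sum of the others — equivalently, the longest side is less than the sum of the rest.
Longest side 187 < 257 (sum of the remaining 3), so yes.

Yes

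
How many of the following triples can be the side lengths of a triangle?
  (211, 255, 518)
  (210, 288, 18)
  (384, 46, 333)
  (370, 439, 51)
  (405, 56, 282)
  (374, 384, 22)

(211,255,518): 211+255 ≤ 518 → not valid
(18,210,288): 18+210 ≤ 288 → not valid
(46,333,384): 46+333 ≤ 384 → not valid
(51,370,439): 51+370 ≤ 439 → not valid
(56,282,405): 56+282 ≤ 405 → not valid
(22,374,384): 22+374 > 384 → valid
1 of the 6 triples forms a triangle.

1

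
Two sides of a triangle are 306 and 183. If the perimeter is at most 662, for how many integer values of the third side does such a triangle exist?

50

Triangle inequality: 123 < x < 489. Perimeter ≤ 662 gives x ≤ 662 − 306 − 183 = 173.
So 123 < x ≤ 173; integers 124 through 173: 50 values.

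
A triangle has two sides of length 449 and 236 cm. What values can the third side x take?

213 < x < 685 (cm)

By the triangle inequality, x must be less than 449 + 236 = 685 and greater than |449 − 236| = 213.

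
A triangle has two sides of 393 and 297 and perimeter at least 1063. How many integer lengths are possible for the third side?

Triangle inequality: 96 < x < 690. Perimeter ≥ 1063 gives x ≥ 1063 − 393 − 297 = 373.
So 373 ≤ x < 690; integers 373 through 689: 317 values.

317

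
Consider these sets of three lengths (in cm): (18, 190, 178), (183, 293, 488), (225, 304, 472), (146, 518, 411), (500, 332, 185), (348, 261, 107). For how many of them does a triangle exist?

5

(18,178,190): 18+178 > 190 → valid
(183,293,488): 183+293 ≤ 488 → not valid
(225,304,472): 225+304 > 472 → valid
(146,411,518): 146+411 > 518 → valid
(185,332,500): 185+332 > 500 → valid
(107,261,348): 107+261 > 348 → valid
5 of the 6 triples form a triangle.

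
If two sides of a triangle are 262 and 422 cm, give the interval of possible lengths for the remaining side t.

By the triangle inequality, t must be less than 262 + 422 = 684 and greater than |262 − 422| = 160.

160 < t < 684 (cm)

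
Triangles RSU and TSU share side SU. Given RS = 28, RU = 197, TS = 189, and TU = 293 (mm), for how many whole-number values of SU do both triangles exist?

From triangle RSU: 169 < SU < 225.
From triangle TSU: 104 < SU < 482.
Intersection: 169 < SU < 225, so integers 170 through 224: 55 values.

55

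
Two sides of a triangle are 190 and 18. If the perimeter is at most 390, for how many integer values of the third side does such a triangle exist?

Triangle inequality: 172 < x < 208. Perimeter ≤ 390 gives x ≤ 390 − 190 − 18 = 182.
So 172 < x ≤ 182; integers 173 through 182: 10 values.

10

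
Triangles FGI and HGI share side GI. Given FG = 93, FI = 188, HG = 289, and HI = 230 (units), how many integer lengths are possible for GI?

From triangle FGI: 95 < GI < 281.
From triangle HGI: 59 < GI < 519.
Intersection: 95 < GI < 281, so integers 96 through 280: 185 values.

185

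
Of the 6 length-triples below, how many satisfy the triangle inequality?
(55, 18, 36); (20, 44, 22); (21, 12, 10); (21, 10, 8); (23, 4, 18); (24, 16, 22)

2

(18,36,55): 18+36 ≤ 55 → not valid
(20,22,44): 20+22 ≤ 44 → not valid
(10,12,21): 10+12 > 21 → valid
(8,10,21): 8+10 ≤ 21 → not valid
(4,18,23): 4+18 ≤ 23 → not valid
(16,22,24): 16+22 > 24 → valid
2 of the 6 triples form a triangle.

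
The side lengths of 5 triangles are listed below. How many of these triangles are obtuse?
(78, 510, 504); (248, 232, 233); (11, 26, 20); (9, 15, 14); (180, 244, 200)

(78,510,504): 78²+504² = 260100 = 510² → right
(248,232,233): 232²+233² = 108113 > 61504 = 248² → acute
(11,26,20): 11²+20² = 521 < 676 = 26² → obtuse
(9,15,14): 9²+14² = 277 > 225 = 15² → acute
(180,244,200): 180²+200² = 72400 > 59536 = 244² → acute
1 of the 5 is obtuse.

1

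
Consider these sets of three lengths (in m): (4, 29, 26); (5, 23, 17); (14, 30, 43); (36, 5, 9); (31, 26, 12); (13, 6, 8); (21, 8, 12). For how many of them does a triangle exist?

4

(4,26,29): 4+26 > 29 → valid
(5,17,23): 5+17 ≤ 23 → not valid
(14,30,43): 14+30 > 43 → valid
(5,9,36): 5+9 ≤ 36 → not valid
(12,26,31): 12+26 > 31 → valid
(6,8,13): 6+8 > 13 → valid
(8,12,21): 8+12 ≤ 21 → not valid
4 of the 7 triples form a triangle.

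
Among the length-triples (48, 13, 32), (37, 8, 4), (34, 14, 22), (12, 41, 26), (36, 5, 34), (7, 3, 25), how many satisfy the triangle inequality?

2

(13,32,48): 13+32 ≤ 48 → not valid
(4,8,37): 4+8 ≤ 37 → not valid
(14,22,34): 14+22 > 34 → valid
(12,26,41): 12+26 ≤ 41 → not valid
(5,34,36): 5+34 > 36 → valid
(3,7,25): 3+7 ≤ 25 → not valid
2 of the 6 triples form a triangle.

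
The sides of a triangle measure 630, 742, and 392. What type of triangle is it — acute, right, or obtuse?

Compare the square of the longest side to the sum of squares of the other two: 392² + 630² = 550564 = 742².

right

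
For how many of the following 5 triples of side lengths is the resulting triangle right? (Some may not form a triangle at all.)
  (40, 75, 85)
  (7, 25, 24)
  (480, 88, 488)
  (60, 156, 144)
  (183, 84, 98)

4

(40,75,85): 40²+75² = 7225 = 85² → right
(7,25,24): 7²+24² = 625 = 25² → right
(480,88,488): 88²+480² = 238144 = 488² → right
(60,156,144): 60²+144² = 24336 = 156² → right
(183,84,98): 84+98 ≤ 183, not a triangle
4 of the 5 are right.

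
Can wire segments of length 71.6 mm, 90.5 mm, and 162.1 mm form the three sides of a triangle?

No

The two shorter sides sum to 162.1, exactly equal to the longest side 162.1.
That gives only a degenerate (flat) triangle — the inequality must be strict.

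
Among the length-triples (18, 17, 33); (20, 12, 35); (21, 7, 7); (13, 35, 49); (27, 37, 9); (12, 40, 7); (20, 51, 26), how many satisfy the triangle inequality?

1

(17,18,33): 17+18 > 33 → valid
(12,20,35): 12+20 ≤ 35 → not valid
(7,7,21): 7+7 ≤ 21 → not valid
(13,35,49): 13+35 ≤ 49 → not valid
(9,27,37): 9+27 ≤ 37 → not valid
(7,12,40): 7+12 ≤ 40 → not valid
(20,26,51): 20+26 ≤ 51 → not valid
1 of the 7 triples forms a triangle.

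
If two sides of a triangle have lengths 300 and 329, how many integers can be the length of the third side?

599

The third side lies in the open interval (29, 629).
Integers from 30 to 628 inclusive: 628 − 30 + 1 = 599.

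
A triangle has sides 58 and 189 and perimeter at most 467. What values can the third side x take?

131 < x ≤ 220

Triangle inequality alone gives 131 < x < 247.
The perimeter condition gives x ≤ 467 − 58 − 189 = 220.
Intersecting the two: 131 < x ≤ 220.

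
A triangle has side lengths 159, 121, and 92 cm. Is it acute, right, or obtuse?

obtuse

Compare the square of the longest side to the sum of squares of the other two: 92² + 121² = 23105 < 25281 = 159².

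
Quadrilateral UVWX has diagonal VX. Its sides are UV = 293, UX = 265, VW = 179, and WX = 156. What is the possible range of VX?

From triangle UVX: |293 − 265| < VX < 293 + 265, i.e. 28 < VX < 558.
From triangle WVX: 23 < VX < 335.
Both must hold, so VX lies in the intersection.

28 < VX < 335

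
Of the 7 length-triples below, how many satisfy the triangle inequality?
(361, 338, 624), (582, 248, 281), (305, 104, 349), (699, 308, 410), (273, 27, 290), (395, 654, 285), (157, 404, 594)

(338,361,624): 338+361 > 624 → valid
(248,281,582): 248+281 ≤ 582 → not valid
(104,305,349): 104+305 > 349 → valid
(308,410,699): 308+410 > 699 → valid
(27,273,290): 27+273 > 290 → valid
(285,395,654): 285+395 > 654 → valid
(157,404,594): 157+404 ≤ 594 → not valid
5 of the 7 triples form a triangle.

5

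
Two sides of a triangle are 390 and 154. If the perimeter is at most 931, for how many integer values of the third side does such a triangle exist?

151

Triangle inequality: 236 < x < 544. Perimeter ≤ 931 gives x ≤ 931 − 390 − 154 = 387.
So 236 < x ≤ 387; integers 237 through 387: 151 values.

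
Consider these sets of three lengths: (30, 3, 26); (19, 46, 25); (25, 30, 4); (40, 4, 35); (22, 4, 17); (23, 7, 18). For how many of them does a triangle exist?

1

(3,26,30): 3+26 ≤ 30 → not valid
(19,25,46): 19+25 ≤ 46 → not valid
(4,25,30): 4+25 ≤ 30 → not valid
(4,35,40): 4+35 ≤ 40 → not valid
(4,17,22): 4+17 ≤ 22 → not valid
(7,18,23): 7+18 > 23 → valid
1 of the 6 triples forms a triangle.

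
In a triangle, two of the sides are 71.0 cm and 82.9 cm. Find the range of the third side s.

By the triangle inequality, s must be less than 71.0 + 82.9 = 153.9 and greater than |71.0 − 82.9| = 11.9.

11.9 < s < 153.9 (cm)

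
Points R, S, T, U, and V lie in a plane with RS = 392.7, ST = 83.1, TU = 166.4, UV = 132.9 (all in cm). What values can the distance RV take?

10.3 ≤ RV ≤ 775.1 cm

The maximum is all hops collinear in one direction: 392.7 + 83.1 + 166.4 + 132.9 = 775.1.
The longest hop is 392.7; the others sum to 382.4. Folding the others back against it leaves at least 392.7 − 382.4 = 10.3.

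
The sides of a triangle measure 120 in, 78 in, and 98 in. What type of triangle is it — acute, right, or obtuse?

Compare the square of the longest side to the sum of squares of the other two: 78² + 98² = 15688 > 14400 = 120².

acute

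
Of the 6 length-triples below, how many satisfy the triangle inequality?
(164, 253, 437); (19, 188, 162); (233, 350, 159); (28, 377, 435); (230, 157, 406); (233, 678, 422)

1

(164,253,437): 164+253 ≤ 437 → not valid
(19,162,188): 19+162 ≤ 188 → not valid
(159,233,350): 159+233 > 350 → valid
(28,377,435): 28+377 ≤ 435 → not valid
(157,230,406): 157+230 ≤ 406 → not valid
(233,422,678): 233+422 ≤ 678 → not valid
1 of the 6 triples forms a triangle.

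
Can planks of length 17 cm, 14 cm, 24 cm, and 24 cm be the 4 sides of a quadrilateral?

A quadrilateral exists iff every side is shorter than the sum of the others — equivalently, the longest side is less than the sum of the rest.
Longest side 24 < 55 (sum of the remaining 3), so yes.

Yes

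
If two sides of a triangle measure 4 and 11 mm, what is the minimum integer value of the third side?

The third side must be strictly greater than |4 − 11| = 7.
The smallest integer above 7 is 8.

8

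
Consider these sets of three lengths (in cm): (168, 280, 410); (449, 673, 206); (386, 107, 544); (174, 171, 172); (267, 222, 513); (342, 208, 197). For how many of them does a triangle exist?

(168,280,410): 168+280 > 410 → valid
(206,449,673): 206+449 ≤ 673 → not valid
(107,386,544): 107+386 ≤ 544 → not valid
(171,172,174): 171+172 > 174 → valid
(222,267,513): 222+267 ≤ 513 → not valid
(197,208,342): 197+208 > 342 → valid
3 of the 6 triples form a triangle.

3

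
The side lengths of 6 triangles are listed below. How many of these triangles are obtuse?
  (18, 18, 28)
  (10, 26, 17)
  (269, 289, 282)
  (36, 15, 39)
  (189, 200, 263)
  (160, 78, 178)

2

(18,18,28): 18²+18² = 648 < 784 = 28² → obtuse
(10,26,17): 10²+17² = 389 < 676 = 26² → obtuse
(269,289,282): 269²+282² = 151885 > 83521 = 289² → acute
(36,15,39): 15²+36² = 1521 = 39² → right
(189,200,263): 189²+200² = 75721 > 69169 = 263² → acute
(160,78,178): 78²+160² = 31684 = 178² → right
2 of the 6 are obtuse.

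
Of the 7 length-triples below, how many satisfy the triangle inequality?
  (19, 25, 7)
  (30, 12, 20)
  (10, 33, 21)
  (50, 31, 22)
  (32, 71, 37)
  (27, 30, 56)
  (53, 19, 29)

(7,19,25): 7+19 > 25 → valid
(12,20,30): 12+20 > 30 → valid
(10,21,33): 10+21 ≤ 33 → not valid
(22,31,50): 22+31 > 50 → valid
(32,37,71): 32+37 ≤ 71 → not valid
(27,30,56): 27+30 > 56 → valid
(19,29,53): 19+29 ≤ 53 → not valid
4 of the 7 triples form a triangle.

4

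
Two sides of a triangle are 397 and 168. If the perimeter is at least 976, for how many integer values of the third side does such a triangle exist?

Triangle inequality: 229 < x < 565. Perimeter ≥ 976 gives x ≥ 976 − 397 − 168 = 411.
So 411 ≤ x < 565; integers 411 through 564: 154 values.

154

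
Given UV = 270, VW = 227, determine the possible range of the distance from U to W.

By the triangle inequality, |270 − 227| ≤ UW ≤ 270 + 227.

43 ≤ UW ≤ 497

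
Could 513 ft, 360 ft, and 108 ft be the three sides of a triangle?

No

The longest side is 513, but the other two sum to only 468.
468 < 513, so the triangle inequality fails.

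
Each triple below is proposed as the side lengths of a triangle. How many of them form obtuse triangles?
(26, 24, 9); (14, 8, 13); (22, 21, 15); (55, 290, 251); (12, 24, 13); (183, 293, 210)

4

(26,24,9): 9²+24² = 657 < 676 = 26² → obtuse
(14,8,13): 8²+13² = 233 > 196 = 14² → acute
(22,21,15): 15²+21² = 666 > 484 = 22² → acute
(55,290,251): 55²+251² = 66026 < 84100 = 290² → obtuse
(12,24,13): 12²+13² = 313 < 576 = 24² → obtuse
(183,293,210): 183²+210² = 77589 < 85849 = 293² → obtuse
4 of the 6 are obtuse.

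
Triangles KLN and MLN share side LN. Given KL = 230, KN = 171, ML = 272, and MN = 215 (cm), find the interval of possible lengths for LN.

From triangle KLN: |230 − 171| < LN < 230 + 171, i.e. 59 < LN < 401.
From triangle MLN: 57 < LN < 487.
Both must hold, so LN lies in the intersection.

59 < LN < 401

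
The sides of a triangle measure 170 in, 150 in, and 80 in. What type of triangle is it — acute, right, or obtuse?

right

Compare the square of the longest side to the sum of squares of the other two: 80² + 150² = 28900 = 170².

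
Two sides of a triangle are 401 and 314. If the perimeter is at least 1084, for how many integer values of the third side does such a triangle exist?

346

Triangle inequality: 87 < x < 715. Perimeter ≥ 1084 gives x ≥ 1084 − 401 − 314 = 369.
So 369 ≤ x < 715; integers 369 through 714: 346 values.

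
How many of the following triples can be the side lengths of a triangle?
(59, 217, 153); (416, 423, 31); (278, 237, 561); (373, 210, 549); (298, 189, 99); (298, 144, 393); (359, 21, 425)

3

(59,153,217): 59+153 ≤ 217 → not valid
(31,416,423): 31+416 > 423 → valid
(237,278,561): 237+278 ≤ 561 → not valid
(210,373,549): 210+373 > 549 → valid
(99,189,298): 99+189 ≤ 298 → not valid
(144,298,393): 144+298 > 393 → valid
(21,359,425): 21+359 ≤ 425 → not valid
3 of the 7 triples form a triangle.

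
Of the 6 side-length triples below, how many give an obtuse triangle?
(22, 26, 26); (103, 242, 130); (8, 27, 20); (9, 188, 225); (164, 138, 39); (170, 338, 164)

(22,26,26): 22²+26² = 1160 > 676 = 26² → acute
(103,242,130): 103+130 ≤ 242, not a triangle
(8,27,20): 8²+20² = 464 < 729 = 27² → obtuse
(9,188,225): 9+188 ≤ 225, not a triangle
(164,138,39): 39²+138² = 20565 < 26896 = 164² → obtuse
(170,338,164): 164+170 ≤ 338, not a triangle
2 of the 6 are obtuse.

2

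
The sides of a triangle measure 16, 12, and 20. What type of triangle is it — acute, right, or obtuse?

right

Compare the square of the longest side to the sum of squares of the other two: 12² + 16² = 400 = 20².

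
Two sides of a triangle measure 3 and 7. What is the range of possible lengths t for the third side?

4 < t < 10

By the triangle inequality, t must be less than 3 + 7 = 10 and greater than |3 − 7| = 4.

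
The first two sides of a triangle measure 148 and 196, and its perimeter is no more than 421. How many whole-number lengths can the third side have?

Triangle inequality: 48 < x < 344. Perimeter ≤ 421 gives x ≤ 421 − 148 − 196 = 77.
So 48 < x ≤ 77; integers 49 through 77: 29 values.

29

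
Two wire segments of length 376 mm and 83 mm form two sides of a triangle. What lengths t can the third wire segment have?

By the triangle inequality, t must be less than 376 + 83 = 459 and greater than |376 − 83| = 293.

293 < t < 459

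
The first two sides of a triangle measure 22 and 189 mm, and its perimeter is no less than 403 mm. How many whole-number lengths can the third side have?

19

Triangle inequality: 167 < x < 211. Perimeter ≥ 403 gives x ≥ 403 − 22 − 189 = 192.
So 192 ≤ x < 211; integers 192 through 210: 19 values.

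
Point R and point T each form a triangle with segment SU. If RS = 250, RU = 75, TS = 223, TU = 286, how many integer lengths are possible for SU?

149

From triangle RSU: 175 < SU < 325.
From triangle TSU: 63 < SU < 509.
Intersection: 175 < SU < 325, so integers 176 through 324: 149 values.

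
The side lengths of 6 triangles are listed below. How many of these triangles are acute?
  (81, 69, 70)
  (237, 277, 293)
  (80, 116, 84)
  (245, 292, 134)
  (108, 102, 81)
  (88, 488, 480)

(81,69,70): 69²+70² = 9661 > 6561 = 81² → acute
(237,277,293): 237²+277² = 132898 > 85849 = 293² → acute
(80,116,84): 80²+84² = 13456 = 116² → right
(245,292,134): 134²+245² = 77981 < 85264 = 292² → obtuse
(108,102,81): 81²+102² = 16965 > 11664 = 108² → acute
(88,488,480): 88²+480² = 238144 = 488² → right
3 of the 6 are acute.

3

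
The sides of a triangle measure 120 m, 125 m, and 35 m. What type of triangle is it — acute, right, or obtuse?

right

Compare the square of the longest side to the sum of squares of the other two: 35² + 120² = 15625 = 125².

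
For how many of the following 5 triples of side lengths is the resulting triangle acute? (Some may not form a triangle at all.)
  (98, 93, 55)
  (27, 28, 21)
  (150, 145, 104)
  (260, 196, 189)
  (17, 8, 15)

(98,93,55): 55²+93² = 11674 > 9604 = 98² → acute
(27,28,21): 21²+27² = 1170 > 784 = 28² → acute
(150,145,104): 104²+145² = 31841 > 22500 = 150² → acute
(260,196,189): 189²+196² = 74137 > 67600 = 260² → acute
(17,8,15): 8²+15² = 289 = 17² → right
4 of the 5 are acute.

4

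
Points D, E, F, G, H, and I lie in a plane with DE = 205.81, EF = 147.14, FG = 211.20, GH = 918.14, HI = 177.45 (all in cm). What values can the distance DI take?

The maximum is all hops collinear in one direction: 205.81 + 147.14 + 211.20 + 918.14 + 177.45 = 1659.74.
The longest hop is 918.14; the others sum to 741.60. Folding the others back against it leaves at least 918.14 − 741.60 = 176.54.

176.54 ≤ DI ≤ 1659.74 cm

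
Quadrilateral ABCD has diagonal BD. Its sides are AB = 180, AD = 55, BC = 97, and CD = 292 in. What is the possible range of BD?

From triangle ABD: |180 − 55| < BD < 180 + 55, i.e. 125 < BD < 235.
From triangle CBD: 195 < BD < 389.
Both must hold, so BD lies in the intersection.

195 < BD < 235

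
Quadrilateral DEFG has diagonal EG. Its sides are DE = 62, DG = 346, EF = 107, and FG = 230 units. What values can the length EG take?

From triangle DEG: |62 − 346| < EG < 62 + 346, i.e. 284 < EG < 408.
From triangle FEG: 123 < EG < 337.
Both must hold, so EG lies in the intersection.

284 < EG < 337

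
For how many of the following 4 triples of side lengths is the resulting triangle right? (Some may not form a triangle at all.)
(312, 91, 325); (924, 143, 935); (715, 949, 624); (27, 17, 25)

(312,91,325): 91²+312² = 105625 = 325² → right
(924,143,935): 143²+924² = 874225 = 935² → right
(715,949,624): 624²+715² = 900601 = 949² → right
(27,17,25): 17²+25² = 914 > 729 = 27² → acute
3 of the 4 are right.

3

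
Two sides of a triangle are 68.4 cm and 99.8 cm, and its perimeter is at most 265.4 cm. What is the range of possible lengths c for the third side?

Triangle inequality alone gives 31.4 < c < 168.2.
The perimeter condition gives c ≤ 265.4 − 68.4 − 99.8 = 97.2.
Intersecting the two: 31.4 < c ≤ 97.2.

31.4 < c ≤ 97.2 cm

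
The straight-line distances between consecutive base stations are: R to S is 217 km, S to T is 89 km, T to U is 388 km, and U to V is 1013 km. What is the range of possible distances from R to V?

The maximum is all hops collinear in one direction: 217 + 89 + 388 + 1013 = 1707.
The longest hop is 1013; the others sum to 694. Folding the others back against it leaves at least 1013 − 694 = 319.

319 ≤ RV ≤ 1707 km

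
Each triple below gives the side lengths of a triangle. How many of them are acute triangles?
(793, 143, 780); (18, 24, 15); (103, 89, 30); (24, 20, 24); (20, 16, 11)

(793,143,780): 143²+780² = 628849 = 793² → right
(18,24,15): 15²+18² = 549 < 576 = 24² → obtuse
(103,89,30): 30²+89² = 8821 < 10609 = 103² → obtuse
(24,20,24): 20²+24² = 976 > 576 = 24² → acute
(20,16,11): 11²+16² = 377 < 400 = 20² → obtuse
1 of the 5 is acute.

1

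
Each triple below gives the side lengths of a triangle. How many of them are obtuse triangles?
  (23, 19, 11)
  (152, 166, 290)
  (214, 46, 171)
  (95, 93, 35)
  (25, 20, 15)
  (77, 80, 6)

4

(23,19,11): 11²+19² = 482 < 529 = 23² → obtuse
(152,166,290): 152²+166² = 50660 < 84100 = 290² → obtuse
(214,46,171): 46²+171² = 31357 < 45796 = 214² → obtuse
(95,93,35): 35²+93² = 9874 > 9025 = 95² → acute
(25,20,15): 15²+20² = 625 = 25² → right
(77,80,6): 6²+77² = 5965 < 6400 = 80² → obtuse
4 of the 6 are obtuse.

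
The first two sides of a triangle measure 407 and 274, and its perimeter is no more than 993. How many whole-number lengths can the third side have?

179

Triangle inequality: 133 < x < 681. Perimeter ≤ 993 gives x ≤ 993 − 407 − 274 = 312.
So 133 < x ≤ 312; integers 134 through 312: 179 values.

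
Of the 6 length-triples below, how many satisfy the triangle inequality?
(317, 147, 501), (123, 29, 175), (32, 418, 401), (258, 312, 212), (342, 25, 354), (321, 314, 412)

4

(147,317,501): 147+317 ≤ 501 → not valid
(29,123,175): 29+123 ≤ 175 → not valid
(32,401,418): 32+401 > 418 → valid
(212,258,312): 212+258 > 312 → valid
(25,342,354): 25+342 > 354 → valid
(314,321,412): 314+321 > 412 → valid
4 of the 6 triples form a triangle.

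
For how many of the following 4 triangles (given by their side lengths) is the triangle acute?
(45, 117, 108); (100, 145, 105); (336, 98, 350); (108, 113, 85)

(45,117,108): 45²+108² = 13689 = 117² → right
(100,145,105): 100²+105² = 21025 = 145² → right
(336,98,350): 98²+336² = 122500 = 350² → right
(108,113,85): 85²+108² = 18889 > 12769 = 113² → acute
1 of the 4 is acute.

1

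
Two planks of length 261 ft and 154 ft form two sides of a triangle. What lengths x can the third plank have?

107 < x < 415 (ft)

By the triangle inequality, x must be less than 261 + 154 = 415 and greater than |261 − 154| = 107.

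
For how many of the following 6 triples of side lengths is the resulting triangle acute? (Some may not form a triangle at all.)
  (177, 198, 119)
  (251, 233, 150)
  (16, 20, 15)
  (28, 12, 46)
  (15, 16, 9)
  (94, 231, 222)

(177,198,119): 119²+177² = 45490 > 39204 = 198² → acute
(251,233,150): 150²+233² = 76789 > 63001 = 251² → acute
(16,20,15): 15²+16² = 481 > 400 = 20² → acute
(28,12,46): 12+28 ≤ 46, not a triangle
(15,16,9): 9²+15² = 306 > 256 = 16² → acute
(94,231,222): 94²+222² = 58120 > 53361 = 231² → acute
5 of the 6 are acute.

5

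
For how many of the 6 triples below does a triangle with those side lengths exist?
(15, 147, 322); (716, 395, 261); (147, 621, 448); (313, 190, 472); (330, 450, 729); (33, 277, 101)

(15,147,322): 15+147 ≤ 322 → not valid
(261,395,716): 261+395 ≤ 716 → not valid
(147,448,621): 147+448 ≤ 621 → not valid
(190,313,472): 190+313 > 472 → valid
(330,450,729): 330+450 > 729 → valid
(33,101,277): 33+101 ≤ 277 → not valid
2 of the 6 triples form a triangle.

2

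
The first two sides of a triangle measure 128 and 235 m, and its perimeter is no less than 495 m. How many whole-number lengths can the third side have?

231

Triangle inequality: 107 < x < 363. Perimeter ≥ 495 gives x ≥ 495 − 128 − 235 = 132.
So 132 ≤ x < 363; integers 132 through 362: 231 values.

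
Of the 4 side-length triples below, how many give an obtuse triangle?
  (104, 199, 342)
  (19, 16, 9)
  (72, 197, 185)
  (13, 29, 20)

2

(104,199,342): 104+199 ≤ 342, not a triangle
(19,16,9): 9²+16² = 337 < 361 = 19² → obtuse
(72,197,185): 72²+185² = 39409 > 38809 = 197² → acute
(13,29,20): 13²+20² = 569 < 841 = 29² → obtuse
2 of the 4 are obtuse.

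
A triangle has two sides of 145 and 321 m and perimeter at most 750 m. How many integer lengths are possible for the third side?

Triangle inequality: 176 < x < 466. Perimeter ≤ 750 gives x ≤ 750 − 145 − 321 = 284.
So 176 < x ≤ 284; integers 177 through 284: 108 values.

108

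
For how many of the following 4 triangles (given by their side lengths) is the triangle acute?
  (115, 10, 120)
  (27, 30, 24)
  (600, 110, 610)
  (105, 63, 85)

(115,10,120): 10²+115² = 13325 < 14400 = 120² → obtuse
(27,30,24): 24²+27² = 1305 > 900 = 30² → acute
(600,110,610): 110²+600² = 372100 = 610² → right
(105,63,85): 63²+85² = 11194 > 11025 = 105² → acute
2 of the 4 are acute.

2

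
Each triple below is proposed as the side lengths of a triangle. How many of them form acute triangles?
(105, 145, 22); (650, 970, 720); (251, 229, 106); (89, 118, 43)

1

(105,145,22): 22+105 ≤ 145, not a triangle
(650,970,720): 650²+720² = 940900 = 970² → right
(251,229,106): 106²+229² = 63677 > 63001 = 251² → acute
(89,118,43): 43²+89² = 9770 < 13924 = 118² → obtuse
1 of the 4 is acute.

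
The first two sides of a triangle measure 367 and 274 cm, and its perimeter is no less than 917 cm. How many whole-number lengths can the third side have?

Triangle inequality: 93 < x < 641. Perimeter ≥ 917 gives x ≥ 917 − 367 − 274 = 276.
So 276 ≤ x < 641; integers 276 through 640: 365 values.

365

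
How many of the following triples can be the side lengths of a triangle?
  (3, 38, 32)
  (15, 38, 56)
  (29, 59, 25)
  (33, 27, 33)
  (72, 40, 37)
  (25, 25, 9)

3

(3,32,38): 3+32 ≤ 38 → not valid
(15,38,56): 15+38 ≤ 56 → not valid
(25,29,59): 25+29 ≤ 59 → not valid
(27,33,33): 27+33 > 33 → valid
(37,40,72): 37+40 > 72 → valid
(9,25,25): 9+25 > 25 → valid
3 of the 6 triples form a triangle.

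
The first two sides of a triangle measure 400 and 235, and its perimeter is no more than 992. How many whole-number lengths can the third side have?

Triangle inequality: 165 < x < 635. Perimeter ≤ 992 gives x ≤ 992 − 400 − 235 = 357.
So 165 < x ≤ 357; integers 166 through 357: 192 values.

192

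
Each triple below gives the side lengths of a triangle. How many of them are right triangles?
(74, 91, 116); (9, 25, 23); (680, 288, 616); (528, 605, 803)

2

(74,91,116): 74²+91² = 13757 > 13456 = 116² → acute
(9,25,23): 9²+23² = 610 < 625 = 25² → obtuse
(680,288,616): 288²+616² = 462400 = 680² → right
(528,605,803): 528²+605² = 644809 = 803² → right
2 of the 4 are right.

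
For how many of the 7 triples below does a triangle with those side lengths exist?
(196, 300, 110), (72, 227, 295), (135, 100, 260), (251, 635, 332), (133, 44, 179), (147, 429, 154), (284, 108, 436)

(110,196,300): 110+196 > 300 → valid
(72,227,295): 72+227 > 295 → valid
(100,135,260): 100+135 ≤ 260 → not valid
(251,332,635): 251+332 ≤ 635 → not valid
(44,133,179): 44+133 ≤ 179 → not valid
(147,154,429): 147+154 ≤ 429 → not valid
(108,284,436): 108+284 ≤ 436 → not valid
2 of the 7 triples form a triangle.

2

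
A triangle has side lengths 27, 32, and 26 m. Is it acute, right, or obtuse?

acute

Compare the square of the longest side to the sum of squares of the other two: 26² + 27² = 1405 > 1024 = 32².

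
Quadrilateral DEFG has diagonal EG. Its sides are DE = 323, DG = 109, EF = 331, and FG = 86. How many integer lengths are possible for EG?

From triangle DEG: 214 < EG < 432.
From triangle FEG: 245 < EG < 417.
Intersection: 245 < EG < 417, so integers 246 through 416: 171 values.

171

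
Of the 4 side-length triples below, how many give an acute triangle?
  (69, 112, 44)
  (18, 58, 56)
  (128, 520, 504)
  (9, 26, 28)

(69,112,44): 44²+69² = 6697 < 12544 = 112² → obtuse
(18,58,56): 18²+56² = 3460 > 3364 = 58² → acute
(128,520,504): 128²+504² = 270400 = 520² → right
(9,26,28): 9²+26² = 757 < 784 = 28² → obtuse
1 of the 4 is acute.

1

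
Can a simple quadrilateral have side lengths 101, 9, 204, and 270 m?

A quadrilateral exists iff every side is shorter than the sum of the others — equivalently, the longest side is less than the sum of the rest.
Longest side 270 < 314 (sum of the remaining 3), so yes.

Yes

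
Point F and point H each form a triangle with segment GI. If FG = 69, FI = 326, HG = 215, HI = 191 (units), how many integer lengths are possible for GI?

137

From triangle FGI: 257 < GI < 395.
From triangle HGI: 24 < GI < 406.
Intersection: 257 < GI < 395, so integers 258 through 394: 137 values.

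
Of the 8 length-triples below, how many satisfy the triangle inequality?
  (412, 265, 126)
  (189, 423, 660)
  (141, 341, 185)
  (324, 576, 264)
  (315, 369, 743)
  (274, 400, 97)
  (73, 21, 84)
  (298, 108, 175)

(126,265,412): 126+265 ≤ 412 → not valid
(189,423,660): 189+423 ≤ 660 → not valid
(141,185,341): 141+185 ≤ 341 → not valid
(264,324,576): 264+324 > 576 → valid
(315,369,743): 315+369 ≤ 743 → not valid
(97,274,400): 97+274 ≤ 400 → not valid
(21,73,84): 21+73 > 84 → valid
(108,175,298): 108+175 ≤ 298 → not valid
2 of the 8 triples form a triangle.

2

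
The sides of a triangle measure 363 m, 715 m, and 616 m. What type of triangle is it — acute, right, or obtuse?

Compare the square of the longest side to the sum of squares of the other two: 363² + 616² = 511225 = 715².

right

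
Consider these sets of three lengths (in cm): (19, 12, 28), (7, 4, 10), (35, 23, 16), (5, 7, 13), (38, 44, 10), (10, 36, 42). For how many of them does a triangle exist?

5

(12,19,28): 12+19 > 28 → valid
(4,7,10): 4+7 > 10 → valid
(16,23,35): 16+23 > 35 → valid
(5,7,13): 5+7 ≤ 13 → not valid
(10,38,44): 10+38 > 44 → valid
(10,36,42): 10+36 > 42 → valid
5 of the 6 triples form a triangle.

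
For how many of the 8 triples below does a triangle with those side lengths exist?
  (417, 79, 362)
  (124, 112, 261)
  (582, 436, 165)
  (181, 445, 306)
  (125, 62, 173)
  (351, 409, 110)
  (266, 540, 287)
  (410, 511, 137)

(79,362,417): 79+362 > 417 → valid
(112,124,261): 112+124 ≤ 261 → not valid
(165,436,582): 165+436 > 582 → valid
(181,306,445): 181+306 > 445 → valid
(62,125,173): 62+125 > 173 → valid
(110,351,409): 110+351 > 409 → valid
(266,287,540): 266+287 > 540 → valid
(137,410,511): 137+410 > 511 → valid
7 of the 8 triples form a triangle.

7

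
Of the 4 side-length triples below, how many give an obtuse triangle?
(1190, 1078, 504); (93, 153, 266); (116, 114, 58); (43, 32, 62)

1

(1190,1078,504): 504²+1078² = 1416100 = 1190² → right
(93,153,266): 93+153 ≤ 266, not a triangle
(116,114,58): 58²+114² = 16360 > 13456 = 116² → acute
(43,32,62): 32²+43² = 2873 < 3844 = 62² → obtuse
1 of the 4 is obtuse.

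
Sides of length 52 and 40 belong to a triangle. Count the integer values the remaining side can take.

The third side lies in the open interval (12, 92).
Integers from 13 to 91 inclusive: 91 − 13 + 1 = 79.

79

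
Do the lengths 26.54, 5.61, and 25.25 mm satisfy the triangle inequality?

The longest side is 26.54, and the other two sum to 30.86.
Since 30.86 > 26.54, the triangle inequality holds.

Yes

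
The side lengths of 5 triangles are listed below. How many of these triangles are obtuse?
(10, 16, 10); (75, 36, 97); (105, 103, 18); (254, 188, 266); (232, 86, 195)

(10,16,10): 10²+10² = 200 < 256 = 16² → obtuse
(75,36,97): 36²+75² = 6921 < 9409 = 97² → obtuse
(105,103,18): 18²+103² = 10933 < 11025 = 105² → obtuse
(254,188,266): 188²+254² = 99860 > 70756 = 266² → acute
(232,86,195): 86²+195² = 45421 < 53824 = 232² → obtuse
4 of the 5 are obtuse.

4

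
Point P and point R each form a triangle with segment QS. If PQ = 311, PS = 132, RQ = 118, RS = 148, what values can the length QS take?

179 < QS < 266

From triangle PQS: |311 − 132| < QS < 311 + 132, i.e. 179 < QS < 443.
From triangle RQS: 30 < QS < 266.
Both must hold, so QS lies in the intersection.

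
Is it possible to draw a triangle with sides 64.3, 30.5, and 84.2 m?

Yes

The longest side is 84.2, and the other two sum to 94.8.
Since 94.8 > 84.2, the triangle inequality holds.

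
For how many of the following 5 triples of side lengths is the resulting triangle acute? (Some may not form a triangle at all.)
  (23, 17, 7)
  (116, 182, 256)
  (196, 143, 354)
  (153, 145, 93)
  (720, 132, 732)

(23,17,7): 7²+17² = 338 < 529 = 23² → obtuse
(116,182,256): 116²+182² = 46580 < 65536 = 256² → obtuse
(196,143,354): 143+196 ≤ 354, not a triangle
(153,145,93): 93²+145² = 29674 > 23409 = 153² → acute
(720,132,732): 132²+720² = 535824 = 732² → right
1 of the 5 is acute.

1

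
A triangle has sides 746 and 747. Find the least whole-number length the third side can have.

The third side must be strictly greater than |746 − 747| = 1.
The smallest integer above 1 is 2.

2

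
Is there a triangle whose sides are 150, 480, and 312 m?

No

The longest side is 480, but the other two sum to only 462.
462 < 480, so the triangle inequality fails.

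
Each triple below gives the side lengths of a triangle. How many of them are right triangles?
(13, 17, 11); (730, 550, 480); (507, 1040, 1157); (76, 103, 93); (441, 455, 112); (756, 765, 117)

4

(13,17,11): 11²+13² = 290 > 289 = 17² → acute
(730,550,480): 480²+550² = 532900 = 730² → right
(507,1040,1157): 507²+1040² = 1338649 = 1157² → right
(76,103,93): 76²+93² = 14425 > 10609 = 103² → acute
(441,455,112): 112²+441² = 207025 = 455² → right
(756,765,117): 117²+756² = 585225 = 765² → right
4 of the 6 are right.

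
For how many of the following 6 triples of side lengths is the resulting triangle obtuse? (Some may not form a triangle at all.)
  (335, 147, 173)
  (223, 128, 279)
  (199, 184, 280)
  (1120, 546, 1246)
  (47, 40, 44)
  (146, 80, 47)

(335,147,173): 147+173 ≤ 335, not a triangle
(223,128,279): 128²+223² = 66113 < 77841 = 279² → obtuse
(199,184,280): 184²+199² = 73457 < 78400 = 280² → obtuse
(1120,546,1246): 546²+1120² = 1552516 = 1246² → right
(47,40,44): 40²+44² = 3536 > 2209 = 47² → acute
(146,80,47): 47+80 ≤ 146, not a triangle
2 of the 6 are obtuse.

2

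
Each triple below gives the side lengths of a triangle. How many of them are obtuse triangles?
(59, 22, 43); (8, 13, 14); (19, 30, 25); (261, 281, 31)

2

(59,22,43): 22²+43² = 2333 < 3481 = 59² → obtuse
(8,13,14): 8²+13² = 233 > 196 = 14² → acute
(19,30,25): 19²+25² = 986 > 900 = 30² → acute
(261,281,31): 31²+261² = 69082 < 78961 = 281² → obtuse
2 of the 4 are obtuse.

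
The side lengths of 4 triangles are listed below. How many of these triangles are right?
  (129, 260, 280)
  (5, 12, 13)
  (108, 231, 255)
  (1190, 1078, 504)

3

(129,260,280): 129²+260² = 84241 > 78400 = 280² → acute
(5,12,13): 5²+12² = 169 = 13² → right
(108,231,255): 108²+231² = 65025 = 255² → right
(1190,1078,504): 504²+1078² = 1416100 = 1190² → right
3 of the 4 are right.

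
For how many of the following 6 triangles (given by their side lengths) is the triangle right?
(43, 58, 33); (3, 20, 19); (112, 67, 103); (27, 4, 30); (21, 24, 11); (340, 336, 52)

1

(43,58,33): 33²+43² = 2938 < 3364 = 58² → obtuse
(3,20,19): 3²+19² = 370 < 400 = 20² → obtuse
(112,67,103): 67²+103² = 15098 > 12544 = 112² → acute
(27,4,30): 4²+27² = 745 < 900 = 30² → obtuse
(21,24,11): 11²+21² = 562 < 576 = 24² → obtuse
(340,336,52): 52²+336² = 115600 = 340² → right
1 of the 6 is right.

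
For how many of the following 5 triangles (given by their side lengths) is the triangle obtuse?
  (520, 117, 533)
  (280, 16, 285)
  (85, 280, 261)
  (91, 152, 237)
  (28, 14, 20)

4

(520,117,533): 117²+520² = 284089 = 533² → right
(280,16,285): 16²+280² = 78656 < 81225 = 285² → obtuse
(85,280,261): 85²+261² = 75346 < 78400 = 280² → obtuse
(91,152,237): 91²+152² = 31385 < 56169 = 237² → obtuse
(28,14,20): 14²+20² = 596 < 784 = 28² → obtuse
4 of the 5 are obtuse.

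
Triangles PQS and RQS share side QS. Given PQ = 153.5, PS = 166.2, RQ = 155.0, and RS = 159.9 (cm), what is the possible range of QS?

12.7 < QS < 314.9

From triangle PQS: |153.5 − 166.2| < QS < 153.5 + 166.2, i.e. 12.7 < QS < 319.7.
From triangle RQS: 4.9 < QS < 314.9.
Both must hold, so QS lies in the intersection.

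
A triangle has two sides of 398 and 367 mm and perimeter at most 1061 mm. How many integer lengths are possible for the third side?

265

Triangle inequality: 31 < x < 765. Perimeter ≤ 1061 gives x ≤ 1061 − 398 − 367 = 296.
So 31 < x ≤ 296; integers 32 through 296: 265 values.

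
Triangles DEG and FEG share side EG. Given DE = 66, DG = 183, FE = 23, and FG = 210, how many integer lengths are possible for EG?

45

From triangle DEG: 117 < EG < 249.
From triangle FEG: 187 < EG < 233.
Intersection: 187 < EG < 233, so integers 188 through 232: 45 values.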